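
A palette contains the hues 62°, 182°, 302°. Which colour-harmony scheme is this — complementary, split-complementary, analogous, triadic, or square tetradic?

Sort the hues: 62°, 182°, 302°.
Successive gaps around the wheel: 120°, 120°, 120°.
Three hues equally spaced 120° apart form a triad.

triadic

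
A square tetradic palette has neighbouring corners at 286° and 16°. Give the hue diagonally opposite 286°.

A square tetradic scheme places four hues 90° apart; opposite corners are 180° apart.
286 + 180 = 466 → 466 − 360 = 106°

106°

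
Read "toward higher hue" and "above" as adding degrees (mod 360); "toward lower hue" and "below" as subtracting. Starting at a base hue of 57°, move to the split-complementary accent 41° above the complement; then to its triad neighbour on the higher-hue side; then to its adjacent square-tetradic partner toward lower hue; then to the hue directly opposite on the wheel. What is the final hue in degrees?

split-comp 41° ↑ +221°: 57 + 221 = 278°
triadic ↑ +120°: 278 + 120 = 398 → 398 − 360 = 38°
square ↓ −90°: 38 − 90 = -52 → -52 + 360 = 308°
complement +180°: 308 + 180 = 488 → 488 − 360 = 128°

128°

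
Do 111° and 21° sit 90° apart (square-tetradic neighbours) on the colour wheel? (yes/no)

yes

Angular distance: |111 − 21| = 90 = 90°.
90° apart (square-tetradic neighbours) requires 90°.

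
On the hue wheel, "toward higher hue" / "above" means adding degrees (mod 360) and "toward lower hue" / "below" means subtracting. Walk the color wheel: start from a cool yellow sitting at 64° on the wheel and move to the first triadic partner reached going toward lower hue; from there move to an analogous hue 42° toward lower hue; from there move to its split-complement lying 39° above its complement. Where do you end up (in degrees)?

121°

64 − 120 = -56 → -56 + 360 = 304°   (triadic ↓)
304 − 42 = 262°   (analog 42° ↓)
262 + 219 = 481 → 481 − 360 = 121°   (split-comp 39° ↑)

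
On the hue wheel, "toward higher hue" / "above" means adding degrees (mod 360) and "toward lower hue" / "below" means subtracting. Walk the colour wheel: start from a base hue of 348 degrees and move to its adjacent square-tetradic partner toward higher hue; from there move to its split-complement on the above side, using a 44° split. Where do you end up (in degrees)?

302°

348 + 90 = 438 → 438 − 360 = 78°   (square ↑)
78 + 224 = 302°   (split-comp 44° ↑)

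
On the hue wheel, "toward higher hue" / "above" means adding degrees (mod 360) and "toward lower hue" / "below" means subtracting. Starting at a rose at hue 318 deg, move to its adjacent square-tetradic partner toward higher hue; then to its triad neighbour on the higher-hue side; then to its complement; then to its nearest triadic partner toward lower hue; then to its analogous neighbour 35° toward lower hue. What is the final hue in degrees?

318 + 90 = 408 → 408 − 360 = 48°   (square ↑)
48 + 120 = 168°   (triadic ↑)
168 + 180 = 348°   (complement)
348 − 120 = 228°   (triadic ↓)
228 − 35 = 193°   (analog 35° ↓)

193°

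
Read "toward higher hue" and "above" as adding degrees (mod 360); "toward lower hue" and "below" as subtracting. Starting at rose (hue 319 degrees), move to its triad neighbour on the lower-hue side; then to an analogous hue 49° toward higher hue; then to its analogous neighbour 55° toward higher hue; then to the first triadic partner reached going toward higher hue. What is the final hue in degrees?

−120° (triadic ↓): 319 − 120 = 199°
+49° (analog 49° ↑): 199 + 49 = 248°
+55° (analog 55° ↑): 248 + 55 = 303°
+120° (triadic ↑): 303 + 120 = 423 → 423 − 360 = 63°

63°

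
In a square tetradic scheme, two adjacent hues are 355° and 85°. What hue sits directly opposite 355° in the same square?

A square tetradic scheme places four hues 90° apart; opposite corners are 180° apart.
355 + 180 = 535 → 535 − 360 = 175°

175°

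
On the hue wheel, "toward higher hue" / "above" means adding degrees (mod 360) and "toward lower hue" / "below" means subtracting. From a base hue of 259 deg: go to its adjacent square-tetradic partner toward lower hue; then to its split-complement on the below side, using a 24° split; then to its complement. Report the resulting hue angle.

square ↓ −90°: 259 − 90 = 169°
split-comp 24° ↓ +156°: 169 + 156 = 325°
complement +180°: 325 + 180 = 505 → 505 − 360 = 145°

145°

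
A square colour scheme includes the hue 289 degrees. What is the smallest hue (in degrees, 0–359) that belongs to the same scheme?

A square tetradic scheme places four hues every 90°.
The full set through 289° is {19°, 109°, 199°, 289°}.

19°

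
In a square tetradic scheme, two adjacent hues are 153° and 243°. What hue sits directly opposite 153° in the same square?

A square tetradic scheme places four hues 90° apart; opposite corners are 180° apart.
153 + 180 = 333°

333°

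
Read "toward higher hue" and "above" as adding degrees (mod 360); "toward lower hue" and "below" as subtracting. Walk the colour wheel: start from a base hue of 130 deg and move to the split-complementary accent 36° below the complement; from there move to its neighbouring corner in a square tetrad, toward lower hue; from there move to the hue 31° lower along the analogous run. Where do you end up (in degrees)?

split-comp 36° ↓ +144°: 130 + 144 = 274°
square ↓ −90°: 274 − 90 = 184°
analog 31° ↓ −31°: 184 − 31 = 153°

153°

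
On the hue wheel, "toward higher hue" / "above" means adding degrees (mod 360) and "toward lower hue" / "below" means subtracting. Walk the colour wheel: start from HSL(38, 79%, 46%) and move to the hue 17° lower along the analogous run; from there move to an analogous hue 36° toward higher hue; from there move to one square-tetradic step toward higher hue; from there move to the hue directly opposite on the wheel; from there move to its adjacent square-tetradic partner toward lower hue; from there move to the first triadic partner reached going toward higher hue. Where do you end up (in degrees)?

357°

38 − 17 = 21°   (analog 17° ↓)
21 + 36 = 57°   (analog 36° ↑)
57 + 90 = 147°   (square ↑)
147 + 180 = 327°   (complement)
327 − 90 = 237°   (square ↓)
237 + 120 = 357°   (triadic ↑)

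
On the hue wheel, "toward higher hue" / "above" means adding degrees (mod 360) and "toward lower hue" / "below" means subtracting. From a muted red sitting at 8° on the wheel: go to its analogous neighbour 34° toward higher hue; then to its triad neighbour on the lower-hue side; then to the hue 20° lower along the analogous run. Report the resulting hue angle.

262°

analog 34° ↑ +34°: 8 + 34 = 42°
triadic ↓ −120°: 42 − 120 = -78 → -78 + 360 = 282°
analog 20° ↓ −20°: 282 − 20 = 262°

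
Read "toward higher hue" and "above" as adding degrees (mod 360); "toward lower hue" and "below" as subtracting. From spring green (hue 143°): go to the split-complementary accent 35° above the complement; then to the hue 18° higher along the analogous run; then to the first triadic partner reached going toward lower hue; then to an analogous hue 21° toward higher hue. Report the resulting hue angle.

+215° (split-comp 35° ↑): 143 + 215 = 358°
+18° (analog 18° ↑): 358 + 18 = 376 → 376 − 360 = 16°
−120° (triadic ↓): 16 − 120 = -104 → -104 + 360 = 256°
+21° (analog 21° ↑): 256 + 21 = 277°

277°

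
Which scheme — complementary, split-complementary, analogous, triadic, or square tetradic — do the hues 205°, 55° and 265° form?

split-complementary

Sort the hues: 55°, 205°, 265°.
Successive gaps around the wheel: 150°, 60°, 150°.
Two 150° gaps and one 60° gap — a base hue opposite a pair of accents 30° either side of its complement — is the split-complementary pattern.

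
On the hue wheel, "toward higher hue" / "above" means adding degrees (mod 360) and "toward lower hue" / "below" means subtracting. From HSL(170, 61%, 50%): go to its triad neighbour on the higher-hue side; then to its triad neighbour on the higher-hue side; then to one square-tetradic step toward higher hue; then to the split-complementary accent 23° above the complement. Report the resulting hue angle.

+120° (triadic ↑): 170 + 120 = 290°
+120° (triadic ↑): 290 + 120 = 410 → 410 − 360 = 50°
+90° (square ↑): 50 + 90 = 140°
+203° (split-comp 23° ↑): 140 + 203 = 343°

343°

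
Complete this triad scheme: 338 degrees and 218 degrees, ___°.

A triad places three hues 120° apart.
The full set through 218° is {98°, 218°, 338°}.
Given {218°, 338°}, the missing hue is 98°.

98°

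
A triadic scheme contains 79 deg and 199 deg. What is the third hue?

319°

A triad spaces three hues 120° apart.
The full set is {79°, 199°, 319°}.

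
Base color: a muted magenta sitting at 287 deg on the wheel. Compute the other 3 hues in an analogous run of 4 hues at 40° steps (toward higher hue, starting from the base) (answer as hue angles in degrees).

Analogous hues sit every 40° along the wheel.
287 + 40 = 327°
287 + 80 = 367 → 367 − 360 = 7°
287 + 120 = 407 → 407 − 360 = 47°

327°, 7°, and 47°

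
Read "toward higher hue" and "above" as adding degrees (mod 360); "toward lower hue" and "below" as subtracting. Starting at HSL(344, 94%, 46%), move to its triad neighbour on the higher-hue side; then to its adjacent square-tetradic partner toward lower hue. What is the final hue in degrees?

14°

344 + 120 = 464 → 464 − 360 = 104°   (triadic ↑)
104 − 90 = 14°   (square ↓)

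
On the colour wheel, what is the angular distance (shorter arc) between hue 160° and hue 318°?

158°

|160 − 318| = 158.
158 ≤ 180, so the shorter arc is 158°.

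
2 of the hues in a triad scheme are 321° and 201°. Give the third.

A triad places three hues 120° apart.
The full set through 201° is {81°, 201°, 321°}.
Given {201°, 321°}, the missing hue is 81°.

81°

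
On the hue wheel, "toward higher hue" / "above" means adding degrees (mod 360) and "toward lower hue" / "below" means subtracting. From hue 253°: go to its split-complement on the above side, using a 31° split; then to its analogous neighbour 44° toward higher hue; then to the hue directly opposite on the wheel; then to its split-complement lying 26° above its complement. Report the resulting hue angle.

split-comp 31° ↑ +211°: 253 + 211 = 464 → 464 − 360 = 104°
analog 44° ↑ +44°: 104 + 44 = 148°
complement +180°: 148 + 180 = 328°
split-comp 26° ↑ +206°: 328 + 206 = 534 → 534 − 360 = 174°

174°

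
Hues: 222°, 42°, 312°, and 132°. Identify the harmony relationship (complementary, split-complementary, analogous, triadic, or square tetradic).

square tetradic

Sort the hues: 42°, 132°, 222°, 312°.
Successive gaps around the wheel: 90°, 90°, 90°, 90°.
Four hues every 90° form a square tetradic scheme.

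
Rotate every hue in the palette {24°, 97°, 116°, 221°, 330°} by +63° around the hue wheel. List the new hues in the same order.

87°, 160°, 179°, 284°, 33°

24 + 63 = 87°
97 + 63 = 160°
116 + 63 = 179°
221 + 63 = 284°
330 + 63 = 393 → 393 − 360 = 33°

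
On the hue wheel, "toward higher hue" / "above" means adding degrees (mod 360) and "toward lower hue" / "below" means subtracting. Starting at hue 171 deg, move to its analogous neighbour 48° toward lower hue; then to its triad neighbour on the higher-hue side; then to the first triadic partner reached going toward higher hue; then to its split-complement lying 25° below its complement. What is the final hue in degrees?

171 − 48 = 123°   (analog 48° ↓)
123 + 120 = 243°   (triadic ↑)
243 + 120 = 363 → 363 − 360 = 3°   (triadic ↑)
3 + 155 = 158°   (split-comp 25° ↓)

158°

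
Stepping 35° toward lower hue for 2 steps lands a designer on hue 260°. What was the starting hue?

330°

2 steps of 35° (toward lower hue) give a net shift of −70°.
Start = end − shift: 260 + 70 = 330°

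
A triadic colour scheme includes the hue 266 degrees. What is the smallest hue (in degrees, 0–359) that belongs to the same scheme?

26°

A triad places three hues 120° apart.
The full set through 266° is {26°, 146°, 266°}.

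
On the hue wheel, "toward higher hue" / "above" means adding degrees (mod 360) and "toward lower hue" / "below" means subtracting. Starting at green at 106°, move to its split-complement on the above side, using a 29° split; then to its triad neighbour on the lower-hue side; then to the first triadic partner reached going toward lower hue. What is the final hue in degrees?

split-comp 29° ↑ +209°: 106 + 209 = 315°
triadic ↓ −120°: 315 − 120 = 195°
triadic ↓ −120°: 195 − 120 = 75°

75°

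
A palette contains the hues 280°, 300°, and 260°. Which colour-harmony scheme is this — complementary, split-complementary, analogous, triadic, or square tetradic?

analogous

Sort the hues: 260°, 280°, 300°.
Successive gaps around the wheel: 20°, 20°, 320°.
A run of hues at equal small steps (20°) with one large closing gap is an analogous group.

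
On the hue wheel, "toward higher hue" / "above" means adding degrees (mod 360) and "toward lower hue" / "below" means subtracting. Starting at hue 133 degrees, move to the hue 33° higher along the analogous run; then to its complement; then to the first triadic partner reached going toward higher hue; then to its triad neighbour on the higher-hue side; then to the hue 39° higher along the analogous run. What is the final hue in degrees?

265°

analog 33° ↑ +33°: 133 + 33 = 166°
complement +180°: 166 + 180 = 346°
triadic ↑ +120°: 346 + 120 = 466 → 466 − 360 = 106°
triadic ↑ +120°: 106 + 120 = 226°
analog 39° ↑ +39°: 226 + 39 = 265°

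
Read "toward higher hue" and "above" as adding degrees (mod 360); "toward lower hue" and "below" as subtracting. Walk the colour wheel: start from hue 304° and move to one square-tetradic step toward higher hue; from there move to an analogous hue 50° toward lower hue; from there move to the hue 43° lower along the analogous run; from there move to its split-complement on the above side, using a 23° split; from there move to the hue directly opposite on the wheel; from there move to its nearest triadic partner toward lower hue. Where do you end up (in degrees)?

204°

+90° (square ↑): 304 + 90 = 394 → 394 − 360 = 34°
−50° (analog 50° ↓): 34 − 50 = -16 → -16 + 360 = 344°
−43° (analog 43° ↓): 344 − 43 = 301°
+203° (split-comp 23° ↑): 301 + 203 = 504 → 504 − 360 = 144°
+180° (complement): 144 + 180 = 324°
−120° (triadic ↓): 324 − 120 = 204°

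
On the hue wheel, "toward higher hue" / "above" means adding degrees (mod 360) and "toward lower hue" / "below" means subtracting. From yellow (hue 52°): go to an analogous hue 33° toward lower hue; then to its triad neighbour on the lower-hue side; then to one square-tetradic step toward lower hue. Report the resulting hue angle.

−33° (analog 33° ↓): 52 − 33 = 19°
−120° (triadic ↓): 19 − 120 = -101 → -101 + 360 = 259°
−90° (square ↓): 259 − 90 = 169°

169°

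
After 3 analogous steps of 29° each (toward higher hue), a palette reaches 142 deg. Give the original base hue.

55°

3 steps of 29° (toward higher hue) give a net shift of +87°.
Start = end − shift: 142 − 87 = 55°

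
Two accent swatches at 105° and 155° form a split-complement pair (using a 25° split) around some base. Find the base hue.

The accents sit 25° either side of the complement, so the complement is their short-arc midpoint on the wheel.
Short-arc midpoint of 105° and 155°: 130°.
Base is 180° from the complement: 130 − 180 = -50 → -50 + 360 = 310°

310°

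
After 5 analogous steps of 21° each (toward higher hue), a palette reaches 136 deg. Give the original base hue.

31°

5 steps of 21° (toward higher hue) give a net shift of +105°.
Start = end − shift: 136 − 105 = 31°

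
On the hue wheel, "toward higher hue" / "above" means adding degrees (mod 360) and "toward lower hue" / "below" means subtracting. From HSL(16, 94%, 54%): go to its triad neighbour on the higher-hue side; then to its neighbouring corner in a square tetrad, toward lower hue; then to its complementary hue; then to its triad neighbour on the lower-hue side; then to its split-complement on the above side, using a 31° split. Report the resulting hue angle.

triadic ↑ +120°: 16 + 120 = 136°
square ↓ −90°: 136 − 90 = 46°
complement +180°: 46 + 180 = 226°
triadic ↓ −120°: 226 − 120 = 106°
split-comp 31° ↑ +211°: 106 + 211 = 317°

317°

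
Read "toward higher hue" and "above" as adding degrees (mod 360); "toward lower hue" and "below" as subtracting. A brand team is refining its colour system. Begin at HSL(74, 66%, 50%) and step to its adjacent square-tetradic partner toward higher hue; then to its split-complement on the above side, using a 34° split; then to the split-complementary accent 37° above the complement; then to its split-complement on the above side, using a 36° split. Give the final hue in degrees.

91°

square ↑ +90°: 74 + 90 = 164°
split-comp 34° ↑ +214°: 164 + 214 = 378 → 378 − 360 = 18°
split-comp 37° ↑ +217°: 18 + 217 = 235°
split-comp 36° ↑ +216°: 235 + 216 = 451 → 451 − 360 = 91°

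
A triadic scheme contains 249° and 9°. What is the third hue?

A triad spaces three hues 120° apart.
The full set is {9°, 129°, 249°}.

129°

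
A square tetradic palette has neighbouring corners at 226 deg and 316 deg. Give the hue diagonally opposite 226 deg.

A square tetradic scheme places four hues 90° apart; opposite corners are 180° apart.
226 + 180 = 406 → 406 − 360 = 46°

46°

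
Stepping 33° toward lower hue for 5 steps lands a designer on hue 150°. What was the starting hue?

315°

5 steps of 33° (toward lower hue) give a net shift of −165°.
Start = end − shift: 150 + 165 = 315°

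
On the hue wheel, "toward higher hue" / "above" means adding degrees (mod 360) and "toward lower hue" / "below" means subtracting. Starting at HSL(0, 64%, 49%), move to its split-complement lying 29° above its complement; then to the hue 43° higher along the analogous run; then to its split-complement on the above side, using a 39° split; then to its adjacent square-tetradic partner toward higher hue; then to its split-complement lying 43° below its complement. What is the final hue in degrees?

split-comp 29° ↑ +209°: 0 + 209 = 209°
analog 43° ↑ +43°: 209 + 43 = 252°
split-comp 39° ↑ +219°: 252 + 219 = 471 → 471 − 360 = 111°
square ↑ +90°: 111 + 90 = 201°
split-comp 43° ↓ +137°: 201 + 137 = 338°

338°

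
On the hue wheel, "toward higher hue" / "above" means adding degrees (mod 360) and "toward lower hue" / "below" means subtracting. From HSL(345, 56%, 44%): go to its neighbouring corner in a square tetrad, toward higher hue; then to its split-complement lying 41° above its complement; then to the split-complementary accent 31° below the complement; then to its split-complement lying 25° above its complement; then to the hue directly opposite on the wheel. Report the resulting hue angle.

110°

+90° (square ↑): 345 + 90 = 435 → 435 − 360 = 75°
+221° (split-comp 41° ↑): 75 + 221 = 296°
+149° (split-comp 31° ↓): 296 + 149 = 445 → 445 − 360 = 85°
+205° (split-comp 25° ↑): 85 + 205 = 290°
+180° (complement): 290 + 180 = 470 → 470 − 360 = 110°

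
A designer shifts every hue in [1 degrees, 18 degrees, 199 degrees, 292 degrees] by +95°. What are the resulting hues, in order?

96°, 113°, 294°, 27°

1 + 95 = 96°
18 + 95 = 113°
199 + 95 = 294°
292 + 95 = 387 → 387 − 360 = 27°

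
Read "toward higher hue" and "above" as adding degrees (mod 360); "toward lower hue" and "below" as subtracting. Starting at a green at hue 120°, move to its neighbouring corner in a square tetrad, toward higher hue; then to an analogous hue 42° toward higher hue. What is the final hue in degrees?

+90° (square ↑): 120 + 90 = 210°
+42° (analog 42° ↑): 210 + 42 = 252°

252°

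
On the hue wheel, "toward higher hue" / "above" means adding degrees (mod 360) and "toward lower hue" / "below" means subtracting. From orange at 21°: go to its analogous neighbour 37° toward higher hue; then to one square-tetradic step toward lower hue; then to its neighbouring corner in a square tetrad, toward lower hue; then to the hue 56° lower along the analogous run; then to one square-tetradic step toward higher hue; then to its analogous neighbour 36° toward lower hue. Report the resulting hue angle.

+37° (analog 37° ↑): 21 + 37 = 58°
−90° (square ↓): 58 − 90 = -32 → -32 + 360 = 328°
−90° (square ↓): 328 − 90 = 238°
−56° (analog 56° ↓): 238 − 56 = 182°
+90° (square ↑): 182 + 90 = 272°
−36° (analog 36° ↓): 272 − 36 = 236°

236°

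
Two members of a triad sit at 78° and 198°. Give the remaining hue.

A triad spaces three hues 120° apart.
The full set is {78°, 198°, 318°}.

318°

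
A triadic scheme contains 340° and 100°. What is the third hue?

A triad spaces three hues 120° apart.
The full set is {100°, 220°, 340°}.

220°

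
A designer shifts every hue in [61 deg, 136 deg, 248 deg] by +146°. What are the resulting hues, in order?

61 + 146 = 207°
136 + 146 = 282°
248 + 146 = 394 → 394 − 360 = 34°

207°, 282°, 34°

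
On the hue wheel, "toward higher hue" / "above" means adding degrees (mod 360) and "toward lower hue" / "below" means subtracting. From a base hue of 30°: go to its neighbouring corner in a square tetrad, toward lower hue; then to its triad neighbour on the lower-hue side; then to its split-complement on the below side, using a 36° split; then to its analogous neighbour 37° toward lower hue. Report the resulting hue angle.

−90° (square ↓): 30 − 90 = -60 → -60 + 360 = 300°
−120° (triadic ↓): 300 − 120 = 180°
+144° (split-comp 36° ↓): 180 + 144 = 324°
−37° (analog 37° ↓): 324 − 37 = 287°

287°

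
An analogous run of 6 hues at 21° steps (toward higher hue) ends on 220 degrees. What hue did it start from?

5 steps of 21° (toward higher hue) give a net shift of +105°.
Start = end − shift: 220 − 105 = 115°

115°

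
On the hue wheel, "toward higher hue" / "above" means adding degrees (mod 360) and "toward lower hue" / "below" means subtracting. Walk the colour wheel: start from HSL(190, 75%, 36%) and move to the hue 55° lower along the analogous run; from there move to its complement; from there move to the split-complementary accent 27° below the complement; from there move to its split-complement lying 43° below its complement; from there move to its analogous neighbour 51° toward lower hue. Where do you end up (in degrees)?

190 − 55 = 135°   (analog 55° ↓)
135 + 180 = 315°   (complement)
315 + 153 = 468 → 468 − 360 = 108°   (split-comp 27° ↓)
108 + 137 = 245°   (split-comp 43° ↓)
245 − 51 = 194°   (analog 51° ↓)

194°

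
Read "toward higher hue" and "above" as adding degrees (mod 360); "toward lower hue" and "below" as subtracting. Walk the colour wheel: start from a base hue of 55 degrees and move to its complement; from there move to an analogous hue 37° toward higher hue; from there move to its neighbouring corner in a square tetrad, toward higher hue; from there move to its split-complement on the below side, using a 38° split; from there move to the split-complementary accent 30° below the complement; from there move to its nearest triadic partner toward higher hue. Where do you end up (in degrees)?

55 + 180 = 235°   (complement)
235 + 37 = 272°   (analog 37° ↑)
272 + 90 = 362 → 362 − 360 = 2°   (square ↑)
2 + 142 = 144°   (split-comp 38° ↓)
144 + 150 = 294°   (split-comp 30° ↓)
294 + 120 = 414 → 414 − 360 = 54°   (triadic ↑)

54°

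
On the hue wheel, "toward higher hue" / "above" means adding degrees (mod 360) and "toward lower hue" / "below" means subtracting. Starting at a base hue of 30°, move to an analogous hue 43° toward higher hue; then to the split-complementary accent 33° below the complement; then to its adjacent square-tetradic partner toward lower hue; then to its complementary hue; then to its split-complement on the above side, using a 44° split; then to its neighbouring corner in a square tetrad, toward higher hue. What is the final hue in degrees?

264°

+43° (analog 43° ↑): 30 + 43 = 73°
+147° (split-comp 33° ↓): 73 + 147 = 220°
−90° (square ↓): 220 − 90 = 130°
+180° (complement): 130 + 180 = 310°
+224° (split-comp 44° ↑): 310 + 224 = 534 → 534 − 360 = 174°
+90° (square ↑): 174 + 90 = 264°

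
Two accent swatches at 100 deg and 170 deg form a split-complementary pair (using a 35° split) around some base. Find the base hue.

315°

The accents sit 35° either side of the complement, so the complement is their short-arc midpoint on the wheel.
Short-arc midpoint of 100° and 170°: 135°.
Base is 180° from the complement: 135 − 180 = -45 → -45 + 360 = 315°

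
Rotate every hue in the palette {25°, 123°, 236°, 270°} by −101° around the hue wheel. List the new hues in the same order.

284°, 22°, 135°, 169°

25 − 101 = -76 → -76 + 360 = 284°
123 − 101 = 22°
236 − 101 = 135°
270 − 101 = 169°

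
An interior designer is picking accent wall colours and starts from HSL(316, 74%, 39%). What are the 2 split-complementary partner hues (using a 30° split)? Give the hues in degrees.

106° and 166°

Complement of 316°: 316 + 180 = 496 → 496 − 360 = 136°
136 − 30 = 106°
136 + 30 = 166°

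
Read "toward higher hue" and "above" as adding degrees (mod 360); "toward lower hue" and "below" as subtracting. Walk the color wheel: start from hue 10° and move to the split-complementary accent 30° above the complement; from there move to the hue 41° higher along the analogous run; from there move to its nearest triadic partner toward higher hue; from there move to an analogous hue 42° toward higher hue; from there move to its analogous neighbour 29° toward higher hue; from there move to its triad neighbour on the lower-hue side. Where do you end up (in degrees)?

332°

split-comp 30° ↑ +210°: 10 + 210 = 220°
analog 41° ↑ +41°: 220 + 41 = 261°
triadic ↑ +120°: 261 + 120 = 381 → 381 − 360 = 21°
analog 42° ↑ +42°: 21 + 42 = 63°
analog 29° ↑ +29°: 63 + 29 = 92°
triadic ↓ −120°: 92 − 120 = -28 → -28 + 360 = 332°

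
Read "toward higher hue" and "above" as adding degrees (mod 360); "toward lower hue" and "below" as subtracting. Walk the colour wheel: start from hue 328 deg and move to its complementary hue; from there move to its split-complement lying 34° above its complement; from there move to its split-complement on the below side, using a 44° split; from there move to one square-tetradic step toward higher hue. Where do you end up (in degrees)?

228°

+180° (complement): 328 + 180 = 508 → 508 − 360 = 148°
+214° (split-comp 34° ↑): 148 + 214 = 362 → 362 − 360 = 2°
+136° (split-comp 44° ↓): 2 + 136 = 138°
+90° (square ↑): 138 + 90 = 228°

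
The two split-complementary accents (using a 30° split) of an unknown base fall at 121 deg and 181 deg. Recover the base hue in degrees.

The accents sit 30° either side of the complement, so the complement is their short-arc midpoint on the wheel.
Short-arc midpoint of 121° and 181°: 151°.
Base is 180° from the complement: 151 − 180 = -29 → -29 + 360 = 331°

331°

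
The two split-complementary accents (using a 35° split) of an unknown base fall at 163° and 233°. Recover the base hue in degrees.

18°

The accents sit 35° either side of the complement, so the complement is their short-arc midpoint on the wheel.
Short-arc midpoint of 163° and 233°: 198°.
Base is 180° from the complement: 198 − 180 = 18°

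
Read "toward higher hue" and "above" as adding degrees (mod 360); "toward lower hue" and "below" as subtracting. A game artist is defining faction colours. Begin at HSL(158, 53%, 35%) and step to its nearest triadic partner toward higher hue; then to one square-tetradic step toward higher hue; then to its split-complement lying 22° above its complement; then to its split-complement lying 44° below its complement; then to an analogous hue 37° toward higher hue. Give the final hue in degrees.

triadic ↑ +120°: 158 + 120 = 278°
square ↑ +90°: 278 + 90 = 368 → 368 − 360 = 8°
split-comp 22° ↑ +202°: 8 + 202 = 210°
split-comp 44° ↓ +136°: 210 + 136 = 346°
analog 37° ↑ +37°: 346 + 37 = 383 → 383 − 360 = 23°

23°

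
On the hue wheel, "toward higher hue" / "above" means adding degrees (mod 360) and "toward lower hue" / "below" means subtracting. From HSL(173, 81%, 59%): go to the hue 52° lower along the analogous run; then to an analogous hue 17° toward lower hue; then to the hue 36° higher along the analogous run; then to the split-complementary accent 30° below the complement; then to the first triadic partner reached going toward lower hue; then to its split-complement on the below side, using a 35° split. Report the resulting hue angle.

173 − 52 = 121°   (analog 52° ↓)
121 − 17 = 104°   (analog 17° ↓)
104 + 36 = 140°   (analog 36° ↑)
140 + 150 = 290°   (split-comp 30° ↓)
290 − 120 = 170°   (triadic ↓)
170 + 145 = 315°   (split-comp 35° ↓)

315°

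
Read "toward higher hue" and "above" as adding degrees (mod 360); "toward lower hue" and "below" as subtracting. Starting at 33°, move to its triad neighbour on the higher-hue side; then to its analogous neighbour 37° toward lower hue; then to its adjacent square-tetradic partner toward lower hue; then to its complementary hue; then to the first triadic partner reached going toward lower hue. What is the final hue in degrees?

triadic ↑ +120°: 33 + 120 = 153°
analog 37° ↓ −37°: 153 − 37 = 116°
square ↓ −90°: 116 − 90 = 26°
complement +180°: 26 + 180 = 206°
triadic ↓ −120°: 206 − 120 = 86°

86°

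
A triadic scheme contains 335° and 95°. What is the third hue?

A triad spaces three hues 120° apart.
The full set is {95°, 215°, 335°}.

215°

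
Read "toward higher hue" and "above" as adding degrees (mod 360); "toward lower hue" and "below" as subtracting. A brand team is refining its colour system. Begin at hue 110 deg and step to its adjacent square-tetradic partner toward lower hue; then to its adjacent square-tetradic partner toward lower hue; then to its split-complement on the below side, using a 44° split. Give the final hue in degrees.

−90° (square ↓): 110 − 90 = 20°
−90° (square ↓): 20 − 90 = -70 → -70 + 360 = 290°
+136° (split-comp 44° ↓): 290 + 136 = 426 → 426 − 360 = 66°

66°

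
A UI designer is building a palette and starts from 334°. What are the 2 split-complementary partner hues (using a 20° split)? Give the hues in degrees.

134° and 174°

Split-complementary hues sit 20° either side of the complement.
Complement of 334°: 334 + 180 = 514 → 514 − 360 = 154°
154 − 20 = 134°
154 + 20 = 174°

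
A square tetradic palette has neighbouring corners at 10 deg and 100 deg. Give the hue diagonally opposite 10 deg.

A square tetradic scheme places four hues 90° apart; opposite corners are 180° apart.
10 + 180 = 190°

190°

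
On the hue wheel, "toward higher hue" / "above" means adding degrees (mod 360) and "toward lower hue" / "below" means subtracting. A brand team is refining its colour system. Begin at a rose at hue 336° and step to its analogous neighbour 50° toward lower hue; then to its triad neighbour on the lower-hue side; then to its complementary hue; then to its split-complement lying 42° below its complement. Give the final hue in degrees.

analog 50° ↓ −50°: 336 − 50 = 286°
triadic ↓ −120°: 286 − 120 = 166°
complement +180°: 166 + 180 = 346°
split-comp 42° ↓ +138°: 346 + 138 = 484 → 484 − 360 = 124°

124°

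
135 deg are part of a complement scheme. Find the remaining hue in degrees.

315°

The complement sits 180° across the wheel.
The full set through 135° is {135°, 315°}.
Given {135°}, the missing hue is 315°.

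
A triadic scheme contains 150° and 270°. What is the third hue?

A triad spaces three hues 120° apart.
The full set is {30°, 150°, 270°}.

30°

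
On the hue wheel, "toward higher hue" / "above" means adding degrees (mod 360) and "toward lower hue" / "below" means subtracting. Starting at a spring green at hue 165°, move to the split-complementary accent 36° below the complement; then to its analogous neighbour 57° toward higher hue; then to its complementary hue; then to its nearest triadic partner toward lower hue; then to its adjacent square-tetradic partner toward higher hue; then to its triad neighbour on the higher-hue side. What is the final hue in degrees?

276°

split-comp 36° ↓ +144°: 165 + 144 = 309°
analog 57° ↑ +57°: 309 + 57 = 366 → 366 − 360 = 6°
complement +180°: 6 + 180 = 186°
triadic ↓ −120°: 186 − 120 = 66°
square ↑ +90°: 66 + 90 = 156°
triadic ↑ +120°: 156 + 120 = 276°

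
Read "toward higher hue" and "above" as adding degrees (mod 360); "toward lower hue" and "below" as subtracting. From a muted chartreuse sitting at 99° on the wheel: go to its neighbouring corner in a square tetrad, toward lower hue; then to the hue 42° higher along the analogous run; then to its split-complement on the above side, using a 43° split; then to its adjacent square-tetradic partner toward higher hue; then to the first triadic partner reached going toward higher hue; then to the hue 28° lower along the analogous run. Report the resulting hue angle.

96°

square ↓ −90°: 99 − 90 = 9°
analog 42° ↑ +42°: 9 + 42 = 51°
split-comp 43° ↑ +223°: 51 + 223 = 274°
square ↑ +90°: 274 + 90 = 364 → 364 − 360 = 4°
triadic ↑ +120°: 4 + 120 = 124°
analog 28° ↓ −28°: 124 − 28 = 96°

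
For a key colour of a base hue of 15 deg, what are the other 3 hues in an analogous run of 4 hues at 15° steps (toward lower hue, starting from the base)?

0°, 345°, 330°

15 − 15 = 0°
15 − 30 = -15 → -15 + 360 = 345°
15 − 45 = -30 → -30 + 360 = 330°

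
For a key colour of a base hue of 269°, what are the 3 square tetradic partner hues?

A square tetradic scheme places four hues every 90°.
269 + 90 = 359°
269 + 180 = 449 → 449 − 360 = 89°
269 + 270 = 539 → 539 − 360 = 179°

359°, 89° and 179°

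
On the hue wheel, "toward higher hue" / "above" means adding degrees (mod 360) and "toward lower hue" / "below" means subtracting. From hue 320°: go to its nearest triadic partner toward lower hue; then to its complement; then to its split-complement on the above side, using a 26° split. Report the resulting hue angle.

226°

triadic ↓ −120°: 320 − 120 = 200°
complement +180°: 200 + 180 = 380 → 380 − 360 = 20°
split-comp 26° ↑ +206°: 20 + 206 = 226°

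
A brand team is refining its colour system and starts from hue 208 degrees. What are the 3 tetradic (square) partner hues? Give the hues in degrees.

298°, 28°, and 118°

A square tetradic scheme places four hues every 90°.
208 + 90 = 298°
208 + 180 = 388 → 388 − 360 = 28°
208 + 270 = 478 → 478 − 360 = 118°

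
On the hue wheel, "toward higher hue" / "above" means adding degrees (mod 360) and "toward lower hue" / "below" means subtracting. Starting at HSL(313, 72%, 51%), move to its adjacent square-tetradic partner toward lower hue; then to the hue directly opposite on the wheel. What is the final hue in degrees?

43°

square ↓ −90°: 313 − 90 = 223°
complement +180°: 223 + 180 = 403 → 403 − 360 = 43°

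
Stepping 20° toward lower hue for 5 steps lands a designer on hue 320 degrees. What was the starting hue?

5 steps of 20° (toward lower hue) give a net shift of −100°.
Start = end − shift: 320 + 100 = 420 → 420 − 360 = 60°

60°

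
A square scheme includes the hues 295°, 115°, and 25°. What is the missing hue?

205°

A square tetradic scheme places four hues every 90°.
The full set through 25° is {25°, 115°, 205°, 295°}.
Given {25°, 115°, 295°}, the missing hue is 205°.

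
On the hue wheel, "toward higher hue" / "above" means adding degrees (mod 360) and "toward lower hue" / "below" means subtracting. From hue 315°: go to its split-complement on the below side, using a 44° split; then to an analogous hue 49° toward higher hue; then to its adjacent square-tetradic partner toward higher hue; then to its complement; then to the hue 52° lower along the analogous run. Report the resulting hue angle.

315 + 136 = 451 → 451 − 360 = 91°   (split-comp 44° ↓)
91 + 49 = 140°   (analog 49° ↑)
140 + 90 = 230°   (square ↑)
230 + 180 = 410 → 410 − 360 = 50°   (complement)
50 − 52 = -2 → -2 + 360 = 358°   (analog 52° ↓)

358°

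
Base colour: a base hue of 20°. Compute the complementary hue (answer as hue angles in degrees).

200°

The complement sits 180° across the wheel.
20 + 180 = 200°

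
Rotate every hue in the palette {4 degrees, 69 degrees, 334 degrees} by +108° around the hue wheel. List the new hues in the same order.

112°, 177°, 82°

4 + 108 = 112°
69 + 108 = 177°
334 + 108 = 442 → 442 − 360 = 82°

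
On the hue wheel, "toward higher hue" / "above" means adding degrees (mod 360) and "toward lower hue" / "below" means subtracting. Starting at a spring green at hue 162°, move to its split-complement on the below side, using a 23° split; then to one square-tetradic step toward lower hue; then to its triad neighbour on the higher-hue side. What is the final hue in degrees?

split-comp 23° ↓ +157°: 162 + 157 = 319°
square ↓ −90°: 319 − 90 = 229°
triadic ↑ +120°: 229 + 120 = 349°

349°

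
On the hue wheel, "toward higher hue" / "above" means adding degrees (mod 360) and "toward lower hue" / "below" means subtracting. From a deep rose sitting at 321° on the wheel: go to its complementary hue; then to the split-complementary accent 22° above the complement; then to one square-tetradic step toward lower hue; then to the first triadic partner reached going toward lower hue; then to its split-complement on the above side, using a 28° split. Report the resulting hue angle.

complement +180°: 321 + 180 = 501 → 501 − 360 = 141°
split-comp 22° ↑ +202°: 141 + 202 = 343°
square ↓ −90°: 343 − 90 = 253°
triadic ↓ −120°: 253 − 120 = 133°
split-comp 28° ↑ +208°: 133 + 208 = 341°

341°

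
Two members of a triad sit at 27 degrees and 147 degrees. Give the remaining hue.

267°

A triad spaces three hues 120° apart.
The full set is {27°, 147°, 267°}.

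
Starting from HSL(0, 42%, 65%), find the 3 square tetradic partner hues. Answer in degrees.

90°, 180°, 270°

A square tetradic scheme places four hues every 90°.
0 + 90 = 90°
0 + 180 = 180°
0 + 270 = 270°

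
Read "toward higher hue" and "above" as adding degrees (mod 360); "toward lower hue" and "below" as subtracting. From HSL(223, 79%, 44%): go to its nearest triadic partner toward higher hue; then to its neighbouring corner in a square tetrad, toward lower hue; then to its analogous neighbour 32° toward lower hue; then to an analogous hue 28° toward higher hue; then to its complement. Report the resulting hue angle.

+120° (triadic ↑): 223 + 120 = 343°
−90° (square ↓): 343 − 90 = 253°
−32° (analog 32° ↓): 253 − 32 = 221°
+28° (analog 28° ↑): 221 + 28 = 249°
+180° (complement): 249 + 180 = 429 → 429 − 360 = 69°

69°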